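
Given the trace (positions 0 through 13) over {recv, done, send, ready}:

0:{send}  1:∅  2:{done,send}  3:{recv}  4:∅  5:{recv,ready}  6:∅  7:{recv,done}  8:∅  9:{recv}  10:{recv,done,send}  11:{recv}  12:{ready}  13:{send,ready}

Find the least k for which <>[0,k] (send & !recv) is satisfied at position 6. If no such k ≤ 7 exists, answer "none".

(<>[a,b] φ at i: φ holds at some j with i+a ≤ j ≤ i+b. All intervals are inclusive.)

7

Scan j = 6,7,… for (send & !recv):
  j=6: fails
  j=7: fails
  j=8: fails
  j=9: fails
  j=10: fails
  j=11: fails
  j=12: fails
  j=13: holds
First hit at j=13, so smallest k = 13-6 = 7.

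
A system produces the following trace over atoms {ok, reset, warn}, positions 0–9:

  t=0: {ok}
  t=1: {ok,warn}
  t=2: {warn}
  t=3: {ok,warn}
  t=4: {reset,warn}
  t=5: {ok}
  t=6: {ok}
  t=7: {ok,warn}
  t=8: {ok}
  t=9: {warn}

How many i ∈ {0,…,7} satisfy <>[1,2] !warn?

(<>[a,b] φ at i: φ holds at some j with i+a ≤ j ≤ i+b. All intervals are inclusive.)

5

Evaluate at each i in [0,7]:
  i=0: ✗ (none in [1,2])
  i=1: ✗ (none in [2,3])
  i=2: ✗ (none in [3,4])
  i=3: ✓ (witness j=5)
  i=4: ✓ (witness j=5)
  i=5: ✓ (witness j=6)
  i=6: ✓ (witness j=8)
  i=7: ✓ (witness j=8)
Positions where it holds: {3, 4, 5, 6, 7} → 5.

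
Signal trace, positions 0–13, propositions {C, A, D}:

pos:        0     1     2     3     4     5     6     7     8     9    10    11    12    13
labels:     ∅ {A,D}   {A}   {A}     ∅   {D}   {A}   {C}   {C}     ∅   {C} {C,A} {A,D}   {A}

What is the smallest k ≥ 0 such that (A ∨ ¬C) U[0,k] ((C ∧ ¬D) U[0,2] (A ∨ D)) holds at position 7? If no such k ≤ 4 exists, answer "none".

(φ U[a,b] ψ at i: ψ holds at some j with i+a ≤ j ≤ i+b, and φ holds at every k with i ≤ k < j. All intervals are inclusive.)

Need earliest j ≥ 7 with ((C ∧ ¬D) U[0,2] (A ∨ D)), and (A ∨ ¬C) at every k in [7,j-1].
  j=7: rhs fails.
  j=8: rhs fails.
  j=9: rhs fails.
  j=10: rhs holds but lhs fails at k=7.
  j=11: rhs holds but lhs fails at k=7.
No witness within the range → none.

none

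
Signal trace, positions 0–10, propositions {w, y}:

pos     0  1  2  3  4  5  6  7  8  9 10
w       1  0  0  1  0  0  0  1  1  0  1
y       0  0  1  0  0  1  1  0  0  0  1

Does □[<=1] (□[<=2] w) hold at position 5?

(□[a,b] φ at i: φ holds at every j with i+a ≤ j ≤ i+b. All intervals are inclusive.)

Check □[<=2] w at every j in [5,6]:
  j=5: fails at 5
  j=6: fails at 6
Fails at j=5 → formula fails.

Does not hold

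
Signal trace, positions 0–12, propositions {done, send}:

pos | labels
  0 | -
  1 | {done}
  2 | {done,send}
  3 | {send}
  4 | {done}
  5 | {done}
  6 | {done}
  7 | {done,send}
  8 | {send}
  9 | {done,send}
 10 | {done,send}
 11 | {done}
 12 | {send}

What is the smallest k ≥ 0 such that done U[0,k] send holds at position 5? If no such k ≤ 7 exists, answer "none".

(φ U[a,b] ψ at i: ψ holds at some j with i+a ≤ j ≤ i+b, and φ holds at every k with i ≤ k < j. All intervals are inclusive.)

Need earliest j ≥ 5 with send, and done at every k in [5,j-1].
  j=5: rhs fails.
  j=6: rhs fails.
  j=7: rhs holds; lhs holds on [5,6]. k = 2.

2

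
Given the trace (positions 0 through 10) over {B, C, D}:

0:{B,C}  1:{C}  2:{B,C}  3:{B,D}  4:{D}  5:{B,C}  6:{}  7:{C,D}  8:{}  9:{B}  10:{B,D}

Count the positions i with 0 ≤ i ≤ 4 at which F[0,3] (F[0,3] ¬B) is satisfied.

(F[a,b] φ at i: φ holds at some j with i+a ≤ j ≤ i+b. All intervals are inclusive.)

Evaluate at each i in [0,4]:
  i=0: ✓ (witness j=0)
  i=1: ✓ (witness j=1)
  i=2: ✓ (witness j=2)
  i=3: ✓ (witness j=3)
  i=4: ✓ (witness j=4)
Positions where it holds: {0, 1, 2, 3, 4} → 5.

5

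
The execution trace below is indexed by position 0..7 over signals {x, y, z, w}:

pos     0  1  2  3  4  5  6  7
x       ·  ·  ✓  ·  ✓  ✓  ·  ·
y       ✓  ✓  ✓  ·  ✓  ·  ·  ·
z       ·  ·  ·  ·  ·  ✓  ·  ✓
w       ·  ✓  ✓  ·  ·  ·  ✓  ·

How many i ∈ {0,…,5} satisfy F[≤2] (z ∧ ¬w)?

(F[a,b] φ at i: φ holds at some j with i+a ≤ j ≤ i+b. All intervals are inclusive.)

3

Evaluate at each i in [0,5]:
  i=0: ✗ (none in [0,2])
  i=1: ✗ (none in [1,3])
  i=2: ✗ (none in [2,4])
  i=3: ✓ (witness j=5)
  i=4: ✓ (witness j=5)
  i=5: ✓ (witness j=5)
Positions where it holds: {3, 4, 5} → 3.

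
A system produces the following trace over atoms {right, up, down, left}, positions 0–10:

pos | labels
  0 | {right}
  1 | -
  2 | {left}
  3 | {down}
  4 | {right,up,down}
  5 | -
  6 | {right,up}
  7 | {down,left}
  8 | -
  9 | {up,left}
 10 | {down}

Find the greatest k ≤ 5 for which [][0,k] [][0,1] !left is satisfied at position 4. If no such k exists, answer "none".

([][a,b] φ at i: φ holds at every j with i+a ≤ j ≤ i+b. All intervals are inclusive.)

1

[][0,1] !left must hold from j=4 onward; find where it first fails.
  j=4: holds
  j=5: holds
  j=6: fails
Holds on [4,5], so largest k = 1.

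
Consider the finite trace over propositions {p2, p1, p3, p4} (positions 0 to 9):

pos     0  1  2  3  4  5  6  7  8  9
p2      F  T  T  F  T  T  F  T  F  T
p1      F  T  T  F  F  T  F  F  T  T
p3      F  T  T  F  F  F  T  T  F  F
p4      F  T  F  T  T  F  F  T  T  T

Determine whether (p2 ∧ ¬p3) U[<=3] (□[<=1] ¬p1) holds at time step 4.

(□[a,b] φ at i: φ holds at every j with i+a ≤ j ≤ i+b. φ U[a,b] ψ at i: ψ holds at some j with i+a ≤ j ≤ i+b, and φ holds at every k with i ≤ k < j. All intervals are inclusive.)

Need some j in [4,7] with □[<=1] ¬p1, and (p2 ∧ ¬p3) at every k in [4,j-1].
  j=4: □[<=1] ¬p1 — fails at 5.
  j=5: □[<=1] ¬p1 — fails at 5.
  j=6: □[<=1] ¬p1 holds; (p2 ∧ ¬p3) holds at every k in [4,5] → satisfied.

True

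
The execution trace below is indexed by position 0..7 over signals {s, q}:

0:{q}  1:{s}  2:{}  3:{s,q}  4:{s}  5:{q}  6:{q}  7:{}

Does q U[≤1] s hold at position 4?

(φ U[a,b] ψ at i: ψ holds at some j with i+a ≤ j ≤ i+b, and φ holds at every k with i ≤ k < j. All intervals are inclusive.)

Need some j in [4,5] with s, and q at every k in [4,j-1].
  j=4: s holds; no prefix to check → satisfied.

True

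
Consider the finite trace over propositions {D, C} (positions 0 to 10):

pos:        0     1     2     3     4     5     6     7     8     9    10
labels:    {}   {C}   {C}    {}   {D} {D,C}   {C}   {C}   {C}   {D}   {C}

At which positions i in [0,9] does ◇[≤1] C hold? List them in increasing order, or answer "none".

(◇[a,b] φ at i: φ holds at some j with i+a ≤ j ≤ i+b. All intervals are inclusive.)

Evaluate at each i in [0,9]:
  i=0: ✓ (witness j=1)
  i=1: ✓ (witness j=1)
  i=2: ✓ (witness j=2)
  i=3: ✗ (none in [3,4])
  i=4: ✓ (witness j=5)
  i=5: ✓ (witness j=5)
  i=6: ✓ (witness j=6)
  i=7: ✓ (witness j=7)
  i=8: ✓ (witness j=8)
  i=9: ✓ (witness j=10)

0, 1, 2, 4, 5, 6, 7, 8, 9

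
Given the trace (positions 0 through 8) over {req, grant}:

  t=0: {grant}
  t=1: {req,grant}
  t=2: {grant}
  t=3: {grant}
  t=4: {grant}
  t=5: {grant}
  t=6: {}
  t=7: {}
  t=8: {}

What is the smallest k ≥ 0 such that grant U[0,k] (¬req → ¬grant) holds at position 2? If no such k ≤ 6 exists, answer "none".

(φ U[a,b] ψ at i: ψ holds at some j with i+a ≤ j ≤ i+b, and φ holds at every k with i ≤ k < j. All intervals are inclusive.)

4

Need earliest j ≥ 2 with (¬req → ¬grant), and grant at every k in [2,j-1].
  j=2: rhs fails.
  j=3: rhs fails.
  j=4: rhs fails.
  j=5: rhs fails.
  j=6: rhs holds; lhs holds on [2,5]. k = 4.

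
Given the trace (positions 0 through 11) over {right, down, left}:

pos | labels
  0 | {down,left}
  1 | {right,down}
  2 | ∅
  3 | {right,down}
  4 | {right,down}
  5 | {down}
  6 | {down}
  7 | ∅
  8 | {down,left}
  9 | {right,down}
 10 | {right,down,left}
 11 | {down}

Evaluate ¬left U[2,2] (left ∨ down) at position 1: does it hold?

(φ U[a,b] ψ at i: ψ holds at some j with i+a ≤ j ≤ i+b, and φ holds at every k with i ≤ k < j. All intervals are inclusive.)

Need some j in [3,3] with (left ∨ down), and ¬left at every k in [1,j-1].
  j=3: (left ∨ down) holds; ¬left holds at every k in [1,2] → satisfied.

Yes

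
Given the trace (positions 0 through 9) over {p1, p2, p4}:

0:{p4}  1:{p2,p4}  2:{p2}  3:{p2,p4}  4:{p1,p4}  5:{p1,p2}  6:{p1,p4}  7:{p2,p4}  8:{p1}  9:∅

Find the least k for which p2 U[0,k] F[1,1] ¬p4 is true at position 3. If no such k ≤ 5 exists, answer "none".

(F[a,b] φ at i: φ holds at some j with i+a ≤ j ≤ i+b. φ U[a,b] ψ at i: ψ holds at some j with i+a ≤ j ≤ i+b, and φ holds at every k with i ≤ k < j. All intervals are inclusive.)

1

Need earliest j ≥ 3 with F[1,1] ¬p4, and p2 at every k in [3,j-1].
  j=3: rhs fails.
  j=4: rhs holds; lhs holds on [3,3]. k = 1.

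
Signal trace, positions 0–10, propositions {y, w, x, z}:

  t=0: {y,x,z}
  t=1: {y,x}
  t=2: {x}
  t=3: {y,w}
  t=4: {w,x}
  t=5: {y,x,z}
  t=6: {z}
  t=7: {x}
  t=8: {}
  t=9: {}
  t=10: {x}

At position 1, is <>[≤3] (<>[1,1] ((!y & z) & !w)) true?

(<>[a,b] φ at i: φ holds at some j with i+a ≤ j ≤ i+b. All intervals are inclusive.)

Does not hold

Check <>[1,1] ((!y & z) & !w) at each j in [1,4]:
  j=1: fails (none in [2,2])
  j=2: fails (none in [3,3])
  j=3: fails (none in [4,4])
  j=4: fails (none in [5,5])
No position in the window satisfies it → formula fails.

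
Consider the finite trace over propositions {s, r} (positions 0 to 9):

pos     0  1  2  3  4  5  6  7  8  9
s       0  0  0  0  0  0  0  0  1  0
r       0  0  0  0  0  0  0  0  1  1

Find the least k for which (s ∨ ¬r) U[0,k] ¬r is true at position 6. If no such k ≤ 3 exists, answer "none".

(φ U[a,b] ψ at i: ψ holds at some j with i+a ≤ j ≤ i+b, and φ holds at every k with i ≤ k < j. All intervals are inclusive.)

Need earliest j ≥ 6 with ¬r, and (s ∨ ¬r) at every k in [6,j-1].
  j=6: rhs holds (empty prefix). k = 0.

0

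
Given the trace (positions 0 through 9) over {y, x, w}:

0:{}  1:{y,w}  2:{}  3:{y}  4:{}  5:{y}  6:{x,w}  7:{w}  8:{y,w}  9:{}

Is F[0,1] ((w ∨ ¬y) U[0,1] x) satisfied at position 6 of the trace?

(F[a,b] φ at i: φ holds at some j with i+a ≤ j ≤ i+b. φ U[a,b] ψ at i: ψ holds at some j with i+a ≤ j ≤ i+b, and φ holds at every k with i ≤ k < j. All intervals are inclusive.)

Check ((w ∨ ¬y) U[0,1] x) at each j in [6,7]:
  j=6: holds
  j=7: fails
Found at j=6 → formula holds.

Yes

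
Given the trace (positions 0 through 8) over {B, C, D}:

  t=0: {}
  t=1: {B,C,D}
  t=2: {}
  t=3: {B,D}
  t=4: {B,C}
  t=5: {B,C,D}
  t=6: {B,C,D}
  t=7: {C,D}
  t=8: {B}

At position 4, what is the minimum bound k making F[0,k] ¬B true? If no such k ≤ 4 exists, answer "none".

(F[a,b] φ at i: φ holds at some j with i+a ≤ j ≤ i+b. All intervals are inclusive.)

3

Scan j = 4,5,… for ¬B:
  j=4: fails
  j=5: fails
  j=6: fails
  j=7: holds
First hit at j=7, so smallest k = 7-4 = 3.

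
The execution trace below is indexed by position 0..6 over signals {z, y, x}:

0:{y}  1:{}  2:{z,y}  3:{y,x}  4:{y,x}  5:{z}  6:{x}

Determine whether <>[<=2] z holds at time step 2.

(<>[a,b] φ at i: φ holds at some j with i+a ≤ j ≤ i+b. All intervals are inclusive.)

Check z at each j in [2,4]:
  j=2: true
  j=3: false
  j=4: false
Found at j=2 → formula holds.

Holds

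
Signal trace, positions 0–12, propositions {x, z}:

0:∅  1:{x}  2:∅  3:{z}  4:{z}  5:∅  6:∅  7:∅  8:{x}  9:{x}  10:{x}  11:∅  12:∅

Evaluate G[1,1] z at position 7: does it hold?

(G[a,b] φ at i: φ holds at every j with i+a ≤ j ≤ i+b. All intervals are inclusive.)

Check z at every j in [8,8]:
  j=8: false
Fails at j=8 → formula fails.

Does not hold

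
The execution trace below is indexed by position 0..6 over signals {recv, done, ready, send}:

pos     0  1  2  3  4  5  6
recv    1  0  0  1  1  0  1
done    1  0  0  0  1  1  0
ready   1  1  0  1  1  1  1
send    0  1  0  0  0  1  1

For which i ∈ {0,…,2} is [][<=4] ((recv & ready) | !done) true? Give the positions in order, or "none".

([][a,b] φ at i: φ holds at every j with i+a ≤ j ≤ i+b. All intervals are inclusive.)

Evaluate at each i in [0,2]:
  i=0: ✓ (all of [0,4])
  i=1: ✗ (fails at j=5)
  i=2: ✗ (fails at j=5)

0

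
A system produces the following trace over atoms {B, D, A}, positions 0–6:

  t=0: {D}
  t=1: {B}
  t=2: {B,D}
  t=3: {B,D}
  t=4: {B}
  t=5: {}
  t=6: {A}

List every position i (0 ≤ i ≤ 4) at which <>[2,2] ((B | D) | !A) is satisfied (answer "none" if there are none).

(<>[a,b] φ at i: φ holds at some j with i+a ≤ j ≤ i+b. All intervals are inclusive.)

0, 1, 2, 3

Evaluate at each i in [0,4]:
  i=0: ✓ (witness j=2)
  i=1: ✓ (witness j=3)
  i=2: ✓ (witness j=4)
  i=3: ✓ (witness j=5)
  i=4: ✗ (none in [6,6])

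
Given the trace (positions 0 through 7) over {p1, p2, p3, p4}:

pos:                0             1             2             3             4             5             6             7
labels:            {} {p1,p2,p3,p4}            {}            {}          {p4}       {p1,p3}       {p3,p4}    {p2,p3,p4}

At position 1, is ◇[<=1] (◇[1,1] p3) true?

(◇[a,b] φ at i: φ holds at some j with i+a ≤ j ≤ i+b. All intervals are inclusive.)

Does not hold

Check ◇[1,1] p3 at each j in [1,2]:
  j=1: fails (none in [2,2])
  j=2: fails (none in [3,3])
No position in the window satisfies it → formula fails.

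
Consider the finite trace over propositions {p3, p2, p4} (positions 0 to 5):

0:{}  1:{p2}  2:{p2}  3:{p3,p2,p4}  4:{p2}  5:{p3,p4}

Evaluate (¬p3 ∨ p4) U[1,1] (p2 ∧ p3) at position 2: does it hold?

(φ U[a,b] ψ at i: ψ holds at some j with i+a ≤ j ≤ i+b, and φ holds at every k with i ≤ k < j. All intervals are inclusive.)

True

Need some j in [3,3] with (p2 ∧ p3), and (¬p3 ∨ p4) at every k in [2,j-1].
  j=3: (p2 ∧ p3) holds; (¬p3 ∨ p4) holds at every k in [2,2] → satisfied.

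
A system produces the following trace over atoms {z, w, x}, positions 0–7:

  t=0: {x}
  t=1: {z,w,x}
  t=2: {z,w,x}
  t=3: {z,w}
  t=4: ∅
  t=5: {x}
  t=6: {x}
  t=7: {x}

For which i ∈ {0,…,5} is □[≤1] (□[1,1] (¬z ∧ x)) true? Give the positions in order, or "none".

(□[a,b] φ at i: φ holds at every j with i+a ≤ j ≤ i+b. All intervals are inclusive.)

Evaluate at each i in [0,5]:
  i=0: ✗ (fails at j=0)
  i=1: ✗ (fails at j=1)
  i=2: ✗ (fails at j=2)
  i=3: ✗ (fails at j=3)
  i=4: ✓ (all of [4,5])
  i=5: ✓ (all of [5,6])

4, 5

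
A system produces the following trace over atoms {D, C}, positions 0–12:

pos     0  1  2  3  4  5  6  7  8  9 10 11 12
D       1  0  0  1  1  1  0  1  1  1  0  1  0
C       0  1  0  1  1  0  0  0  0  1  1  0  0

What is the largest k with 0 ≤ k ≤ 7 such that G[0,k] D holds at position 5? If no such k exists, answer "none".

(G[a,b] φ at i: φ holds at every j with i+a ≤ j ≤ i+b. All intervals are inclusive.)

D must hold from j=5 onward; find where it first fails.
  j=5: holds
  j=6: fails
Holds on [5,5], so largest k = 0.

0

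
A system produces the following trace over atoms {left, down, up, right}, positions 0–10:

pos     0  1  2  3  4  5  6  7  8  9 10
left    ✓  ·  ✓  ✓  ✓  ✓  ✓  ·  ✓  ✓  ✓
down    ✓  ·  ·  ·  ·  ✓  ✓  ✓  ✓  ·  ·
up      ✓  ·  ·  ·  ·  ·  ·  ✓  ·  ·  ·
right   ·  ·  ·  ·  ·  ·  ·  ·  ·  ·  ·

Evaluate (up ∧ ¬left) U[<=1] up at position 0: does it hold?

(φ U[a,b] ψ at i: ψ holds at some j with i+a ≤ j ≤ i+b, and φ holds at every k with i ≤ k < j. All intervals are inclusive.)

Need some j in [0,1] with up, and (up ∧ ¬left) at every k in [0,j-1].
  j=0: up holds; no prefix to check → satisfied.

Yes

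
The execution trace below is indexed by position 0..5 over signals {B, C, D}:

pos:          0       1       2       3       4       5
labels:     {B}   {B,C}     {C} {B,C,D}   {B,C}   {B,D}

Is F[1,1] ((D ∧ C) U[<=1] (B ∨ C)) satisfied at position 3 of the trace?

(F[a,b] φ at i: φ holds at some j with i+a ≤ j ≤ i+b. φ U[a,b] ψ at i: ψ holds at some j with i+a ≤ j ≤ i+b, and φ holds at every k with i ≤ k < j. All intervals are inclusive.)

Check ((D ∧ C) U[<=1] (B ∨ C)) at each j in [4,4]:
  j=4: holds
Found at j=4 → formula holds.

True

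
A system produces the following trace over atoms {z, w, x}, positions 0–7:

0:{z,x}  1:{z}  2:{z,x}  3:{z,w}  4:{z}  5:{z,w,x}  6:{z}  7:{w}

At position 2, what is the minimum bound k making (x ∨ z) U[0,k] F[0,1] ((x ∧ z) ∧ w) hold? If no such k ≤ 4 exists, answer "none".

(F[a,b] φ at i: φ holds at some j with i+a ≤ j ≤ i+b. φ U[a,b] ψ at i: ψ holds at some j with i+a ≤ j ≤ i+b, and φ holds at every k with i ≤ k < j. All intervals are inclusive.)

Need earliest j ≥ 2 with F[0,1] ((x ∧ z) ∧ w), and (x ∨ z) at every k in [2,j-1].
  j=2: rhs fails.
  j=3: rhs fails.
  j=4: rhs holds; lhs holds on [2,3]. k = 2.

2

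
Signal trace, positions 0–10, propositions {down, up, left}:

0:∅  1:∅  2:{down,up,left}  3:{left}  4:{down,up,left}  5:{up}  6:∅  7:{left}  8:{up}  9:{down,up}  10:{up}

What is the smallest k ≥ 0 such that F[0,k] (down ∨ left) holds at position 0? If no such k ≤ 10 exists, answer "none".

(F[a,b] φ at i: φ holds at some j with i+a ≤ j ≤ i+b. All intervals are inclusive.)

2

Scan j = 0,1,… for (down ∨ left):
  j=0: fails
  j=1: fails
  j=2: holds
First hit at j=2, so smallest k = 2-0 = 2.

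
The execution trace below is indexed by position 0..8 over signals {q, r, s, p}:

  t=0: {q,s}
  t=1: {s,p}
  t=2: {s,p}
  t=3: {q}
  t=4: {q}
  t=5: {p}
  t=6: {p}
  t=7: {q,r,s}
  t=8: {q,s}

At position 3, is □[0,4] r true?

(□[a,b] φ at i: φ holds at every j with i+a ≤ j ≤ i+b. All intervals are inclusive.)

No

Check r at every j in [3,7]:
  j=3: false
  j=4: false
  j=5: false
  j=6: false
  j=7: true
Fails at j=3 → formula fails.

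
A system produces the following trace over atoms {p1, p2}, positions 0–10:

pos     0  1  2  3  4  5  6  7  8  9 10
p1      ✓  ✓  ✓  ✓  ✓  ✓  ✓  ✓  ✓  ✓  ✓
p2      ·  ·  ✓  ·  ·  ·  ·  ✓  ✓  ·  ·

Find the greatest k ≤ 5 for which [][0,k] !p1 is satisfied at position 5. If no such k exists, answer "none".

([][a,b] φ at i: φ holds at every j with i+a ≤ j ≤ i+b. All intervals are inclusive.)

none

!p1 must hold from j=5 onward; find where it first fails.
  j=5: fails → no k works.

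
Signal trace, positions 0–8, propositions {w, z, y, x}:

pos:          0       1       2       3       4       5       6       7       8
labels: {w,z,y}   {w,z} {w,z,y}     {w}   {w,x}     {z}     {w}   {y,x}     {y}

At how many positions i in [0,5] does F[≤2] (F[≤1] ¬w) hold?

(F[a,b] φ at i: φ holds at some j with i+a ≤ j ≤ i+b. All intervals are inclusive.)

4

Evaluate at each i in [0,5]:
  i=0: ✗ (none in [0,2])
  i=1: ✗ (none in [1,3])
  i=2: ✓ (witness j=4)
  i=3: ✓ (witness j=4)
  i=4: ✓ (witness j=4)
  i=5: ✓ (witness j=5)
Positions where it holds: {2, 3, 4, 5} → 4.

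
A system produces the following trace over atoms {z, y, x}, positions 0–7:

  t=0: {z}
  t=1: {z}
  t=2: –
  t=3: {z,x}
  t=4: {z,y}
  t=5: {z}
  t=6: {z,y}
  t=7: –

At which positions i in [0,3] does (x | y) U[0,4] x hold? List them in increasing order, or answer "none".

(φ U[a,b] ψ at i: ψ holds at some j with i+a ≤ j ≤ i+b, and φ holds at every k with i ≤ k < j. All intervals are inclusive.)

Evaluate at each i in [0,3]:
  i=0: ✗ (lhs fails at k=0 before rhs at j=3)
  i=1: ✗ (lhs fails at k=1 before rhs at j=3)
  i=2: ✗ (lhs fails at k=2 before rhs at j=3)
  i=3: ✓ (rhs at j=3)

3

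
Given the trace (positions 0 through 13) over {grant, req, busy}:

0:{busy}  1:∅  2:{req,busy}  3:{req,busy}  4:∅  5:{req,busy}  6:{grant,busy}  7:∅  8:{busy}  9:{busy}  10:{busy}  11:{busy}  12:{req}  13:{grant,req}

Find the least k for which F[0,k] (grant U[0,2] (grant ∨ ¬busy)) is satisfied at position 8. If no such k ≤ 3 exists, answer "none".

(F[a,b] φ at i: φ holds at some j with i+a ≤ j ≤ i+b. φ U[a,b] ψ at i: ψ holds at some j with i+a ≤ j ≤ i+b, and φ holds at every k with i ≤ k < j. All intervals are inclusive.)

Scan j = 8,9,… for (grant U[0,2] (grant ∨ ¬busy)):
  j=8: fails
  j=9: fails
  j=10: fails
  j=11: fails
No j in [8,11] satisfies it → none.

none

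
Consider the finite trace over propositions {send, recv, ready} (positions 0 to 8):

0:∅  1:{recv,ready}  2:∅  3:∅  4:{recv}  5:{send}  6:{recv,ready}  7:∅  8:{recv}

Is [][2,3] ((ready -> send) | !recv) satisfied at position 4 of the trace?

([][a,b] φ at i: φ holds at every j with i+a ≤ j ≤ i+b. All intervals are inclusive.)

False

Check ((ready -> send) | !recv) at every j in [6,7]:
  j=6: false
  j=7: true
Fails at j=6 → formula fails.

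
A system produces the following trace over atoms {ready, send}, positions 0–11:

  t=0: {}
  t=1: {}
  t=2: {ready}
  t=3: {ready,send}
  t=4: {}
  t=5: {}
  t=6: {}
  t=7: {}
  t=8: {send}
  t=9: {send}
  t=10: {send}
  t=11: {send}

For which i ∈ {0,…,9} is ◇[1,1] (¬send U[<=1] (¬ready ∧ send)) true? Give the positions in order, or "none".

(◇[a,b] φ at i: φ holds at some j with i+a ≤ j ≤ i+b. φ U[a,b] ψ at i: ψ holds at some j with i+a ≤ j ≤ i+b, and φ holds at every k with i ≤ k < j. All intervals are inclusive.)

6, 7, 8, 9

Evaluate at each i in [0,9]:
  i=0: ✗ (none in [1,1])
  i=1: ✗ (none in [2,2])
  i=2: ✗ (none in [3,3])
  i=3: ✗ (none in [4,4])
  i=4: ✗ (none in [5,5])
  i=5: ✗ (none in [6,6])
  i=6: ✓ (witness j=7)
  i=7: ✓ (witness j=8)
  i=8: ✓ (witness j=9)
  i=9: ✓ (witness j=10)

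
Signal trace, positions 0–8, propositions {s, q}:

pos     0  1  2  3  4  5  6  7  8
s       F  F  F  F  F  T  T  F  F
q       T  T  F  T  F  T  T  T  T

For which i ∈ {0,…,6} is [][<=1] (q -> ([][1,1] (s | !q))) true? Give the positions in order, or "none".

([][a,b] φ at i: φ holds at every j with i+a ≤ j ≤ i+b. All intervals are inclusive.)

Evaluate at each i in [0,6]:
  i=0: ✗ (fails at j=0)
  i=1: ✓ (all of [1,2])
  i=2: ✓ (all of [2,3])
  i=3: ✓ (all of [3,4])
  i=4: ✓ (all of [4,5])
  i=5: ✗ (fails at j=6)
  i=6: ✗ (fails at j=6)

1, 2, 3, 4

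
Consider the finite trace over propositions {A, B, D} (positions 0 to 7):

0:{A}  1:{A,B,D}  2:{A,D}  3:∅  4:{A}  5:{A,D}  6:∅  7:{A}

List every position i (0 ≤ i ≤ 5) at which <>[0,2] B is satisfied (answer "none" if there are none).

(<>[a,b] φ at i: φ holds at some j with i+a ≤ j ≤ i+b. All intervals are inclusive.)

Evaluate at each i in [0,5]:
  i=0: ✓ (witness j=1)
  i=1: ✓ (witness j=1)
  i=2: ✗ (none in [2,4])
  i=3: ✗ (none in [3,5])
  i=4: ✗ (none in [4,6])
  i=5: ✗ (none in [5,7])

0, 1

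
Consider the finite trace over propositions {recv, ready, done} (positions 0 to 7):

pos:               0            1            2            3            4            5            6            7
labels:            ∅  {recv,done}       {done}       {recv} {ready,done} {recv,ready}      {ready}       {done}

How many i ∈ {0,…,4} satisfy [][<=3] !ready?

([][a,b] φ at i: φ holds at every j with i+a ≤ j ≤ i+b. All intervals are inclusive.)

Evaluate at each i in [0,4]:
  i=0: ✓ (all of [0,3])
  i=1: ✗ (fails at j=4)
  i=2: ✗ (fails at j=4)
  i=3: ✗ (fails at j=4)
  i=4: ✗ (fails at j=4)
Positions where it holds: {0} → 1.

1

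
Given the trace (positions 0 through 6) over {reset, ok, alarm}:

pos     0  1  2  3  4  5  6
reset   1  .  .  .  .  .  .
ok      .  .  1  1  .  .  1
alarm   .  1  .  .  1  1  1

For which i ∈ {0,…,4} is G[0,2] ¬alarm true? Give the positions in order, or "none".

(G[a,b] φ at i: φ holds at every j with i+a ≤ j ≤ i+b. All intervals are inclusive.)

none

Evaluate at each i in [0,4]:
  i=0: ✗ (fails at j=1)
  i=1: ✗ (fails at j=1)
  i=2: ✗ (fails at j=4)
  i=3: ✗ (fails at j=4)
  i=4: ✗ (fails at j=4)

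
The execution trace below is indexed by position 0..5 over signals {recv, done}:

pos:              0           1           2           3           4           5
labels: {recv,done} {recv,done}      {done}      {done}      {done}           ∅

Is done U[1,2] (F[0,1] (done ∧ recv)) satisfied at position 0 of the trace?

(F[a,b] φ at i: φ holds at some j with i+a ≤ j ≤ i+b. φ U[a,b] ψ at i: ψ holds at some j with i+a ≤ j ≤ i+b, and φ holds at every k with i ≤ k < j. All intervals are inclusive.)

Need some j in [1,2] with F[0,1] (done ∧ recv), and done at every k in [0,j-1].
  j=1: F[0,1] (done ∧ recv) holds; done holds at every k in [0,0] → satisfied.

Yes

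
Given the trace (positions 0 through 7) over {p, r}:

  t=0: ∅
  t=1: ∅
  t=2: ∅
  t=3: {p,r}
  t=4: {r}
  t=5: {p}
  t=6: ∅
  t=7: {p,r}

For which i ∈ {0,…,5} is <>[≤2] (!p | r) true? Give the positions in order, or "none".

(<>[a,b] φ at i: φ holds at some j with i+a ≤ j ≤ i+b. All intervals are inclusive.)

0, 1, 2, 3, 4, 5

Evaluate at each i in [0,5]:
  i=0: ✓ (witness j=0)
  i=1: ✓ (witness j=1)
  i=2: ✓ (witness j=2)
  i=3: ✓ (witness j=3)
  i=4: ✓ (witness j=4)
  i=5: ✓ (witness j=6)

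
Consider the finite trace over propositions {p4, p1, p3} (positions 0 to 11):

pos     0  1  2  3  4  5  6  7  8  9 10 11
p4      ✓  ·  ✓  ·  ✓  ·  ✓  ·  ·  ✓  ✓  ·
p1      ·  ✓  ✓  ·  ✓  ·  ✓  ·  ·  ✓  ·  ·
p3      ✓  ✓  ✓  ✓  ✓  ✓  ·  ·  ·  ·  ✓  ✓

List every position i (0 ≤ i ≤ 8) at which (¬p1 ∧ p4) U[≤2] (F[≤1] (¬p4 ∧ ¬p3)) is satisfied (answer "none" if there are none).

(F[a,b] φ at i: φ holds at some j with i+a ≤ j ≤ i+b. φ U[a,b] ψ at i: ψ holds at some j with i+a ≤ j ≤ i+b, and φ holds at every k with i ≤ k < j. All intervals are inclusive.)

Evaluate at each i in [0,8]:
  i=0: ✗ (no rhs in [0,2])
  i=1: ✗ (no rhs in [1,3])
  i=2: ✗ (no rhs in [2,4])
  i=3: ✗ (no rhs in [3,5])
  i=4: ✗ (lhs fails at k=4 before rhs at j=6)
  i=5: ✗ (lhs fails at k=5 before rhs at j=6)
  i=6: ✓ (rhs at j=6)
  i=7: ✓ (rhs at j=7)
  i=8: ✓ (rhs at j=8)

6, 7, 8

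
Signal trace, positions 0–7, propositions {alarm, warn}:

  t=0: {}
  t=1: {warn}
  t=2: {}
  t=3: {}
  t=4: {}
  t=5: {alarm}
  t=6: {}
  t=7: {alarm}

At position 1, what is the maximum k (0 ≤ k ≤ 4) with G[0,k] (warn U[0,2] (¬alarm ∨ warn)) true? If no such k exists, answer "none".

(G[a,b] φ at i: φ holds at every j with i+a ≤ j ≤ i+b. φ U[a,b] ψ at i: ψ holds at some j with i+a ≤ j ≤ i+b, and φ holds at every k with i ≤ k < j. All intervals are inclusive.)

(warn U[0,2] (¬alarm ∨ warn)) must hold from j=1 onward; find where it first fails.
  j=1: holds
  j=2: holds
  j=3: holds
  j=4: holds
  j=5: fails
Holds on [1,4], so largest k = 3.

3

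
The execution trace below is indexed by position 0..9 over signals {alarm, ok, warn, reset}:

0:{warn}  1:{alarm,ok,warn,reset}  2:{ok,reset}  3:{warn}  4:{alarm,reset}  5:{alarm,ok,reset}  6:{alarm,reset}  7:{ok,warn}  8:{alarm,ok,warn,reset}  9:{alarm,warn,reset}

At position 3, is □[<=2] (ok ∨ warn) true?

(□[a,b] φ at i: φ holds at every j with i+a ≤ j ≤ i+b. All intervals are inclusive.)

Check (ok ∨ warn) at every j in [3,5]:
  j=3: true
  j=4: false
  j=5: true
Fails at j=4 → formula fails.

False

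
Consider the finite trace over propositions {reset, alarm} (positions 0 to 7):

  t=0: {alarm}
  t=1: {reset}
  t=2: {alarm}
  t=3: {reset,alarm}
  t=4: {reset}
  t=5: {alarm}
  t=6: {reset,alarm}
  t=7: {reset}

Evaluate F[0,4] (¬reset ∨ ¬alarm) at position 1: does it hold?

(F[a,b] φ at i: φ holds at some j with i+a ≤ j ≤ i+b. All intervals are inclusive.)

Check (¬reset ∨ ¬alarm) at each j in [1,5]:
  j=1: true
  j=2: true
  j=3: false
  j=4: true
  j=5: true
Found at j=1 → formula holds.

Yes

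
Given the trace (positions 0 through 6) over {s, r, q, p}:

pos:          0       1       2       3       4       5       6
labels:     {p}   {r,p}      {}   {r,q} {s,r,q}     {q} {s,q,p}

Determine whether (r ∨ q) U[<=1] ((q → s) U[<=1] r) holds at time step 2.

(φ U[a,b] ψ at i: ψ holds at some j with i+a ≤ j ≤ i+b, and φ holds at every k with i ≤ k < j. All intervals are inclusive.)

Need some j in [2,3] with ((q → s) U[<=1] r), and (r ∨ q) at every k in [2,j-1].
  j=2: ((q → s) U[<=1] r) holds; no prefix to check → satisfied.

Holds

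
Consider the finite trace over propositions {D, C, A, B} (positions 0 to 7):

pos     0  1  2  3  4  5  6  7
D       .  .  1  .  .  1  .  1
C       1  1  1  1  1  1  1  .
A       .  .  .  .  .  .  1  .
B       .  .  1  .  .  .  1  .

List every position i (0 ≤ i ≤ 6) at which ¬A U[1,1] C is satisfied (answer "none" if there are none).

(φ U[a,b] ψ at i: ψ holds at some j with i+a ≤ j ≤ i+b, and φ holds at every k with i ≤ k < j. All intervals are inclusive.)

Evaluate at each i in [0,6]:
  i=0: ✓ (rhs at j=1; lhs holds on [0,0])
  i=1: ✓ (rhs at j=2; lhs holds on [1,1])
  i=2: ✓ (rhs at j=3; lhs holds on [2,2])
  i=3: ✓ (rhs at j=4; lhs holds on [3,3])
  i=4: ✓ (rhs at j=5; lhs holds on [4,4])
  i=5: ✓ (rhs at j=6; lhs holds on [5,5])
  i=6: ✗ (no rhs in [7,7])

0, 1, 2, 3, 4, 5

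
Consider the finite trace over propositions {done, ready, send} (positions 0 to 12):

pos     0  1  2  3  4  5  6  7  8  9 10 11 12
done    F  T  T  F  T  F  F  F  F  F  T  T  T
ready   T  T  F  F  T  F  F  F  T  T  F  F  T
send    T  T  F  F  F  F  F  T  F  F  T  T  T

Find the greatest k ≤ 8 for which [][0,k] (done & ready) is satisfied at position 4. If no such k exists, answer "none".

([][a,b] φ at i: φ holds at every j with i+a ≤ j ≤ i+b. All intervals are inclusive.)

0

(done & ready) must hold from j=4 onward; find where it first fails.
  j=4: holds
  j=5: fails
Holds on [4,4], so largest k = 0.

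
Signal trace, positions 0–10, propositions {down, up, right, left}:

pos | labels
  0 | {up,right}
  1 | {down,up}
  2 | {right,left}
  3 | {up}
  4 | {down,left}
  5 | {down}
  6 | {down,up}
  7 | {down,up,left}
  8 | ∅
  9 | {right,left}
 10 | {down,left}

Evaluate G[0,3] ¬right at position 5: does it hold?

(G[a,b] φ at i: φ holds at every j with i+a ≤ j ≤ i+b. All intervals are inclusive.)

Yes

Check ¬right at every j in [5,8]:
  j=5: true
  j=6: true
  j=7: true
  j=8: true
All positions satisfy it → formula holds.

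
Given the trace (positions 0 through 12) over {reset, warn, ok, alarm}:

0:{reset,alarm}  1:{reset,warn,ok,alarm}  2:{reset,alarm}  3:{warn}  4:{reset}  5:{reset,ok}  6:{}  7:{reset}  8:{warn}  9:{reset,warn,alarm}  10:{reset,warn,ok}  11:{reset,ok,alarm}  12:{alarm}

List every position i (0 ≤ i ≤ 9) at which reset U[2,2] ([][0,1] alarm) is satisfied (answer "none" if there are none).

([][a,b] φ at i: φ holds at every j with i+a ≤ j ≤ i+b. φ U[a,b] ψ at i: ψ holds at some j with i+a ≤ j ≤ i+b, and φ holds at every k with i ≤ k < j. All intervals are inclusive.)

Evaluate at each i in [0,9]:
  i=0: ✗ (no rhs in [2,2])
  i=1: ✗ (no rhs in [3,3])
  i=2: ✗ (no rhs in [4,4])
  i=3: ✗ (no rhs in [5,5])
  i=4: ✗ (no rhs in [6,6])
  i=5: ✗ (no rhs in [7,7])
  i=6: ✗ (no rhs in [8,8])
  i=7: ✗ (no rhs in [9,9])
  i=8: ✗ (no rhs in [10,10])
  i=9: ✓ (rhs at j=11; lhs holds on [9,10])

9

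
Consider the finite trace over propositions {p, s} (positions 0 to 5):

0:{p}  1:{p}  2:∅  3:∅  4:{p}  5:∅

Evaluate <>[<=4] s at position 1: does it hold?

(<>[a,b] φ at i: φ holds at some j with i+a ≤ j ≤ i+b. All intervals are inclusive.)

False

Check s at each j in [1,5]:
  j=1: false
  j=2: false
  j=3: false
  j=4: false
  j=5: false
No position in the window satisfies it → formula fails.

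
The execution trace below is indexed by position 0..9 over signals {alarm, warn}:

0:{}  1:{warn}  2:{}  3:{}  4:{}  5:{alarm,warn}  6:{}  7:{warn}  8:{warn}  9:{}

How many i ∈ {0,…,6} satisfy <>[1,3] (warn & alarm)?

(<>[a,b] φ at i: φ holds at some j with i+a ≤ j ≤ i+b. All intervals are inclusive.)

3

Evaluate at each i in [0,6]:
  i=0: ✗ (none in [1,3])
  i=1: ✗ (none in [2,4])
  i=2: ✓ (witness j=5)
  i=3: ✓ (witness j=5)
  i=4: ✓ (witness j=5)
  i=5: ✗ (none in [6,8])
  i=6: ✗ (none in [7,9])
Positions where it holds: {2, 3, 4} → 3.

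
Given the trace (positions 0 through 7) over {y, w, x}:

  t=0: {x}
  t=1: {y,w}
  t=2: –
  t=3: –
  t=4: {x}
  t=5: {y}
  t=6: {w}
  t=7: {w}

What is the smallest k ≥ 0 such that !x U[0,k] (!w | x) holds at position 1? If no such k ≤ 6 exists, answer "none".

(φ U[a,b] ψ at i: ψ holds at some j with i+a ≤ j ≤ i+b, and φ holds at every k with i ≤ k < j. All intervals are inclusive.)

Need earliest j ≥ 1 with (!w | x), and !x at every k in [1,j-1].
  j=1: rhs fails.
  j=2: rhs holds; lhs holds on [1,1]. k = 1.

1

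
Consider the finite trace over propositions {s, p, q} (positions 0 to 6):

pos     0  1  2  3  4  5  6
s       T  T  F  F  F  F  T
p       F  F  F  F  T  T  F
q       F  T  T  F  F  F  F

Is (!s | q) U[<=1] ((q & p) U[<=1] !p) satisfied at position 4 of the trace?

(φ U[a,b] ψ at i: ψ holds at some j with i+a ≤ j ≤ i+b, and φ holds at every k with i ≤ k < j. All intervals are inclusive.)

Need some j in [4,5] with ((q & p) U[<=1] !p), and (!s | q) at every k in [4,j-1].
  j=4: ((q & p) U[<=1] !p) — fails.
  j=5: ((q & p) U[<=1] !p) — fails.
No j in the window works → until fails.

No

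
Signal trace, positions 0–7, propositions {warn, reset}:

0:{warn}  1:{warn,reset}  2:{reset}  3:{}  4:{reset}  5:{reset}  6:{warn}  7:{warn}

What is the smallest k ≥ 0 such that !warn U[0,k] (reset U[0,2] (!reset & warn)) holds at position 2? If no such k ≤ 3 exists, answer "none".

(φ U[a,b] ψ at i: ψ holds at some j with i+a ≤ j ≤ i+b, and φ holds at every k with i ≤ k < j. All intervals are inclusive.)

2

Need earliest j ≥ 2 with (reset U[0,2] (!reset & warn)), and !warn at every k in [2,j-1].
  j=2: rhs fails.
  j=3: rhs fails.
  j=4: rhs holds; lhs holds on [2,3]. k = 2.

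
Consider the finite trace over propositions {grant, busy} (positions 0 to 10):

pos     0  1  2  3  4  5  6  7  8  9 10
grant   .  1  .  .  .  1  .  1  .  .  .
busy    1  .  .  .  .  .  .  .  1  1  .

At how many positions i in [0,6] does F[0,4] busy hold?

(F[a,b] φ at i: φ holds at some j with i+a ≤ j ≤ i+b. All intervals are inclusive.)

Evaluate at each i in [0,6]:
  i=0: ✓ (witness j=0)
  i=1: ✗ (none in [1,5])
  i=2: ✗ (none in [2,6])
  i=3: ✗ (none in [3,7])
  i=4: ✓ (witness j=8)
  i=5: ✓ (witness j=8)
  i=6: ✓ (witness j=8)
Positions where it holds: {0, 4, 5, 6} → 4.

4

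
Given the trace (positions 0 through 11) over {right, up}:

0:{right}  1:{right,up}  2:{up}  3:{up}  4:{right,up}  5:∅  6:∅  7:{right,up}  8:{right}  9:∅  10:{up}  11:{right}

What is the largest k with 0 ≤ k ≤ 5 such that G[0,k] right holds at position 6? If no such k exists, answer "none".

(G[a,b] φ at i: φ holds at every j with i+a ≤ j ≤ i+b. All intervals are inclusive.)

right must hold from j=6 onward; find where it first fails.
  j=6: fails → no k works.

none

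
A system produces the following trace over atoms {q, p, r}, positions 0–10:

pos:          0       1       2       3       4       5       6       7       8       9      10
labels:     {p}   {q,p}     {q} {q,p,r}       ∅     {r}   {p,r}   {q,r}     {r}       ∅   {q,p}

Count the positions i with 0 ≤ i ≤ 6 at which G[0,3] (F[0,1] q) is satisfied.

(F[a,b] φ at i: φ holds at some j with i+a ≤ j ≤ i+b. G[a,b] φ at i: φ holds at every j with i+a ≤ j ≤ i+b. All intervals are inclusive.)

1

Evaluate at each i in [0,6]:
  i=0: ✓ (all of [0,3])
  i=1: ✗ (fails at j=4)
  i=2: ✗ (fails at j=4)
  i=3: ✗ (fails at j=4)
  i=4: ✗ (fails at j=4)
  i=5: ✗ (fails at j=5)
  i=6: ✗ (fails at j=8)
Positions where it holds: {0} → 1.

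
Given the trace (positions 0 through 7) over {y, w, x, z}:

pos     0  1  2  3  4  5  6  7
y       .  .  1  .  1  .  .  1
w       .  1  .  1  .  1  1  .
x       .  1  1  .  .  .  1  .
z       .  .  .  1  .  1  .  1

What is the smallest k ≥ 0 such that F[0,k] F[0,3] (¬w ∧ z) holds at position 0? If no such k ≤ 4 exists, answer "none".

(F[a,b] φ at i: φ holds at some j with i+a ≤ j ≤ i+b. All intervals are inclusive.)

Scan j = 0,1,… for F[0,3] (¬w ∧ z):
  j=0: fails
  j=1: fails
  j=2: fails
  j=3: fails
  j=4: holds
First hit at j=4, so smallest k = 4-0 = 4.

4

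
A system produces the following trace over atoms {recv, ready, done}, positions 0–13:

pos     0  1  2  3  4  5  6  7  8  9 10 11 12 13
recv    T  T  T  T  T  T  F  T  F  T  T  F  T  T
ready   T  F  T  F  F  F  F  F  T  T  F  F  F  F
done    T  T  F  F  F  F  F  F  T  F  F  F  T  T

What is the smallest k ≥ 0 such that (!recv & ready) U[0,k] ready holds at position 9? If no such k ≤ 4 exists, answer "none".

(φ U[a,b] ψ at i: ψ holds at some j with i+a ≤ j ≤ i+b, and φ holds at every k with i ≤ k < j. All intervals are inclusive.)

Need earliest j ≥ 9 with ready, and (!recv & ready) at every k in [9,j-1].
  j=9: rhs holds (empty prefix). k = 0.

0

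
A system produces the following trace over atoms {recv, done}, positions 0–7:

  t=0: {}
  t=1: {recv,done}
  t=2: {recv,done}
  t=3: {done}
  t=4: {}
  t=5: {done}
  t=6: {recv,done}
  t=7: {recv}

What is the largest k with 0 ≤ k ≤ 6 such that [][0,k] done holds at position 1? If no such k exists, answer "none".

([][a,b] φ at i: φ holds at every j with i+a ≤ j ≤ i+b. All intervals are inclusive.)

2

done must hold from j=1 onward; find where it first fails.
  j=1: holds
  j=2: holds
  j=3: holds
  j=4: fails
Holds on [1,3], so largest k = 2.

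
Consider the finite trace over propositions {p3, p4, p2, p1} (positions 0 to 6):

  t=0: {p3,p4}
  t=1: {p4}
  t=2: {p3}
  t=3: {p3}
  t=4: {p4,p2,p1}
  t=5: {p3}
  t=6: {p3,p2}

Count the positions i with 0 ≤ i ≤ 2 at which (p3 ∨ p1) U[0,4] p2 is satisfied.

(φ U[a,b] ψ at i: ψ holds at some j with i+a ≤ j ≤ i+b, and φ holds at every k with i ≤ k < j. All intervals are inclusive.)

Evaluate at each i in [0,2]:
  i=0: ✗ (lhs fails at k=1 before rhs at j=4)
  i=1: ✗ (lhs fails at k=1 before rhs at j=4)
  i=2: ✓ (rhs at j=4; lhs holds on [2,3])
Positions where it holds: {2} → 1.

1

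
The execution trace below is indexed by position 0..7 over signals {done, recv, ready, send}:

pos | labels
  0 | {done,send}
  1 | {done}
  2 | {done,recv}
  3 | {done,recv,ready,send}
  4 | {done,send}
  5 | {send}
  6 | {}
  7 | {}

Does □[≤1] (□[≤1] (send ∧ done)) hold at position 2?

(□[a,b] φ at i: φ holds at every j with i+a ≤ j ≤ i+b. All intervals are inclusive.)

Check □[≤1] (send ∧ done) at every j in [2,3]:
  j=2: fails at 2
  j=3: holds on [3,4]
Fails at j=2 → formula fails.

False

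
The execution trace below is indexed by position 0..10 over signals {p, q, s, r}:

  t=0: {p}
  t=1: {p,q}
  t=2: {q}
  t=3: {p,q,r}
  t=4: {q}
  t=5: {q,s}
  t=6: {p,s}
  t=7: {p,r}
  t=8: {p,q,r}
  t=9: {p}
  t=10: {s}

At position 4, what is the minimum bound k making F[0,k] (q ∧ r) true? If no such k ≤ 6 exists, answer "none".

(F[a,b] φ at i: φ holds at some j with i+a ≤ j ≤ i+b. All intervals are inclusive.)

Scan j = 4,5,… for (q ∧ r):
  j=4: fails
  j=5: fails
  j=6: fails
  j=7: fails
  j=8: holds
First hit at j=8, so smallest k = 8-4 = 4.

4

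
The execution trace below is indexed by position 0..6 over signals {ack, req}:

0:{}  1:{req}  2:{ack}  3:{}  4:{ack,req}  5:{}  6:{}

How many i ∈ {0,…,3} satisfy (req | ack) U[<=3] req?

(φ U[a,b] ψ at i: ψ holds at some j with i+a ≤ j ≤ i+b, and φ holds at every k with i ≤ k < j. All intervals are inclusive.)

1

Evaluate at each i in [0,3]:
  i=0: ✗ (lhs fails at k=0 before rhs at j=1)
  i=1: ✓ (rhs at j=1)
  i=2: ✗ (lhs fails at k=3 before rhs at j=4)
  i=3: ✗ (lhs fails at k=3 before rhs at j=4)
Positions where it holds: {1} → 1.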